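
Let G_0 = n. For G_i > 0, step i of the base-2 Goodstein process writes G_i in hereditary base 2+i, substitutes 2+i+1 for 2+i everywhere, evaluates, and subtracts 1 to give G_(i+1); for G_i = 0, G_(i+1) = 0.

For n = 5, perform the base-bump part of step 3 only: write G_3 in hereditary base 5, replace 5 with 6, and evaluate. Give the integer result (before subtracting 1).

i=0: 5 = 2^2 + 1 (b=2); 2→3: 3^3 + 1 = 28; 28−1 = 27
i=1: 27 = 3^3 (b=3); 3→4: 4^4 = 256; 256−1 = 255
i=2: 255 = 3·4^3 + 3·4^2 + 3·4 + 3 (b=4); 4→5: 3·5^3 + 3·5^2 + 3·5 + 3 = 468; 468−1 = 467

776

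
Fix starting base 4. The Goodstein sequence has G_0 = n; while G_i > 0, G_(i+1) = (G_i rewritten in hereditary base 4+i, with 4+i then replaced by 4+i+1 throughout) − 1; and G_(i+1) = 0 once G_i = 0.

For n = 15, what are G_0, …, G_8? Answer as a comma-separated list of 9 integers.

15, 17, 19, 21, 23, 24, 25, 26, 27

15 —HB4→ 3·4 + 3 —bump→ 3·5 + 3 = 18 —(−1)→ 17
17 —HB5→ 3·5 + 2 —bump→ 3·6 + 2 = 20 —(−1)→ 19
19 —HB6→ 3·6 + 1 —bump→ 3·7 + 1 = 22 —(−1)→ 21
21 —HB7→ 3·7 —bump→ 3·8 = 24 —(−1)→ 23
23 —HB8→ 2·8 + 7 —bump→ 2·9 + 7 = 25 —(−1)→ 24
24 —HB9→ 2·9 + 6 —bump→ 2·10 + 6 = 26 —(−1)→ 25
25 —HB10→ 2·10 + 5 —bump→ 2·11 + 5 = 27 —(−1)→ 26
26 —HB11→ 2·11 + 4 —bump→ 2·12 + 4 = 28 —(−1)→ 27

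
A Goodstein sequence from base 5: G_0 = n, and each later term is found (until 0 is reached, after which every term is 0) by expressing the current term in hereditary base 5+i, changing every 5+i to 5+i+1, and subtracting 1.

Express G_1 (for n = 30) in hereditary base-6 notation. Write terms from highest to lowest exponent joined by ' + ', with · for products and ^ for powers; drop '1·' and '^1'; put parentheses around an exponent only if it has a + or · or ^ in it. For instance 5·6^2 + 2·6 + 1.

30 —HB5→ 5^2 + 5 —bump→ 6^2 + 6 = 42 —(−1)→ 41
41 —HB6→ 6^2 + 5 —bump→ 7^2 + 5 = 54 —(−1)→ 53

6^2 + 5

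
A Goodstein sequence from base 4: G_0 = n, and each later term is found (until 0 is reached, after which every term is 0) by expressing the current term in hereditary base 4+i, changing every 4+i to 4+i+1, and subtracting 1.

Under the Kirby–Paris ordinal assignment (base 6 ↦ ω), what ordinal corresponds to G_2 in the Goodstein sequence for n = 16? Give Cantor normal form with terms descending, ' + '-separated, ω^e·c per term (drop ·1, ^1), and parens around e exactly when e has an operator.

ω·4 + 3

(0) 16|_4 = 4^2 ↦ 5^2|_5 = 25 ⇒ 24
(1) 24|_5 = 4·5 + 4 ↦ 4·6 + 4|_6 = 28 ⇒ 27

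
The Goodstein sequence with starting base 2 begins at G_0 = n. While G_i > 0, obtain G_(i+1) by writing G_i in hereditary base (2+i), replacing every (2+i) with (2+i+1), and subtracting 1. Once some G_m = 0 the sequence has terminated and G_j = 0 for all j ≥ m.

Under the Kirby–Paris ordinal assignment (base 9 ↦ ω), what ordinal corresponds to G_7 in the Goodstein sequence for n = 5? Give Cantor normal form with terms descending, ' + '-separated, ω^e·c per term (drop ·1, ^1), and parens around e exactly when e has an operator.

ω^3·3 + ω^2·3 + ω·2 + 6

base 2: 5 = 2^2 + 1; at 3: 3^3 + 1 = 28; next = 27
base 3: 27 = 3^3; at 4: 4^4 = 256; next = 255
base 4: 255 = 3·4^3 + 3·4^2 + 3·4 + 3; at 5: 3·5^3 + 3·5^2 + 3·5 + 3 = 468; next = 467
base 5: 467 = 3·5^3 + 3·5^2 + 3·5 + 2; at 6: 3·6^3 + 3·6^2 + 3·6 + 2 = 776; next = 775
base 6: 775 = 3·6^3 + 3·6^2 + 3·6 + 1; at 7: 3·7^3 + 3·7^2 + 3·7 + 1 = 1198; next = 1197
base 7: 1197 = 3·7^3 + 3·7^2 + 3·7; at 8: 3·8^3 + 3·8^2 + 3·8 = 1752; next = 1751
base 8: 1751 = 3·8^3 + 3·8^2 + 2·8 + 7; at 9: 3·9^3 + 3·9^2 + 2·9 + 7 = 2455; next = 2454
base 9: 2454 = 3·9^3 + 3·9^2 + 2·9 + 6; at 10: 3·10^3 + 3·10^2 + 2·10 + 6 = 3326; next = 3325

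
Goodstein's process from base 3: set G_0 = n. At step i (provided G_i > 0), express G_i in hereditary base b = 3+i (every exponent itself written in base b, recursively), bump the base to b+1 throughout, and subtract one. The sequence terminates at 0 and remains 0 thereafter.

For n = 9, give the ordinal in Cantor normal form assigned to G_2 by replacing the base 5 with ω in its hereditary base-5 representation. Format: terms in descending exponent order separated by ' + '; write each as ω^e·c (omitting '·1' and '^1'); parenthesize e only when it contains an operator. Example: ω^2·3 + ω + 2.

step 0: 9 = 3^2; sub 4 for 3: 4^2; = 16; G_1 = 16−1 = 15
step 1: 15 = 3·4 + 3; sub 5 for 4: 3·5 + 3; = 18; G_2 = 18−1 = 17

ω·3 + 2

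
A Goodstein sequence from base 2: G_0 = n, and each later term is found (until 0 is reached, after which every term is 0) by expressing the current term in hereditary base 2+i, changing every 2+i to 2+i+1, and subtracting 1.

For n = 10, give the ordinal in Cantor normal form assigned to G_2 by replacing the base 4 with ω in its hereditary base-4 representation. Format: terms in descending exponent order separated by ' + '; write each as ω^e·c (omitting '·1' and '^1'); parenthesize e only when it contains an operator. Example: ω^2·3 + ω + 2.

ω^(ω + 1) + 1

step 0: 10 = 2^(2 + 1) + 2; sub 3 for 2: 3^(3 + 1) + 3; = 84; G_1 = 84−1 = 83
step 1: 83 = 3^(3 + 1) + 2; sub 4 for 3: 4^(4 + 1) + 2; = 1026; G_2 = 1026−1 = 1025
step 2: 1025 = 4^(4 + 1) + 1; sub 5 for 4: 5^(5 + 1) + 1; = 15626; G_3 = 15626−1 = 15625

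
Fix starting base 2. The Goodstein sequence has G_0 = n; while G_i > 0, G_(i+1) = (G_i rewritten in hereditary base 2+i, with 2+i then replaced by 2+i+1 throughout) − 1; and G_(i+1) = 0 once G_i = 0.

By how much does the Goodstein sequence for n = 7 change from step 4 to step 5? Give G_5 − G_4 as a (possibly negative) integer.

776886

G_0 = 7. HB_2(7) = 2^2 + 2 + 1. Bump = 31. G_1 = 30.
G_1 = 30. HB_3(30) = 3^3 + 3. Bump = 260. G_2 = 259.
G_2 = 259. HB_4(259) = 4^4 + 3. Bump = 3128. G_3 = 3127.
G_3 = 3127. HB_5(3127) = 5^5 + 2. Bump = 46658. G_4 = 46657.
G_4 = 46657. HB_6(46657) = 6^6 + 1. Bump = 823544. G_5 = 823543.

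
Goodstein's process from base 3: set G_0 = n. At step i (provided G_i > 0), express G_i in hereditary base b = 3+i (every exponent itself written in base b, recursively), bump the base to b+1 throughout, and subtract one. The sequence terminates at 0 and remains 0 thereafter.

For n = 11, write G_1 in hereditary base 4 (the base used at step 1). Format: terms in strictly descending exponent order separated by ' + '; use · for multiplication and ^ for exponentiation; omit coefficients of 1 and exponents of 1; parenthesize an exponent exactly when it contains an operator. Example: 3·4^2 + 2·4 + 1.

4^2 + 1

G_0=11  [base 3] 3^2 + 2  →[3↦4]→  4^2 + 2 = 18  −1 ⇒ G_1=17
G_1=17  [base 4] 4^2 + 1  →[4↦5]→  5^2 + 1 = 26  −1 ⇒ G_2=25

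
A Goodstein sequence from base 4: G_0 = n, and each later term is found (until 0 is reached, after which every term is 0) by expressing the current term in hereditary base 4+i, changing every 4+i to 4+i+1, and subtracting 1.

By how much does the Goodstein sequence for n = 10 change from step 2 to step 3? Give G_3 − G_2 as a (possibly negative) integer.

G_0=10  [base 4] 2·4 + 2  →[4↦5]→  2·5 + 2 = 12  −1 ⇒ G_1=11
G_1=11  [base 5] 2·5 + 1  →[5↦6]→  2·6 + 1 = 13  −1 ⇒ G_2=12
G_2=12  [base 6] 2·6  →[6↦7]→  2·7 = 14  −1 ⇒ G_3=13

1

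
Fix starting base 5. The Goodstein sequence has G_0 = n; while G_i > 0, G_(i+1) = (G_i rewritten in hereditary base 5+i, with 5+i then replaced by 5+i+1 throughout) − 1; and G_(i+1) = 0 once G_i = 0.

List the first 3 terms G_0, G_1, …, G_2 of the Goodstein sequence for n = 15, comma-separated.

15, 17, 18

15 —HB5→ 3·5 —bump→ 3·6 = 18 —(−1)→ 17
17 —HB6→ 2·6 + 5 —bump→ 2·7 + 5 = 19 —(−1)→ 18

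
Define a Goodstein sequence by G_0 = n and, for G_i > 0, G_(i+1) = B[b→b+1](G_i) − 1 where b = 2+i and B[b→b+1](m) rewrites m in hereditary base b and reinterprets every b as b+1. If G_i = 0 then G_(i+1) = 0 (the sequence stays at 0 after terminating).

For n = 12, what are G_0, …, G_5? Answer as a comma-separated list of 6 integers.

G_0 = 12. HB_2(12) = 2^(2 + 1) + 2^2. Bump = 108. G_1 = 107.
G_1 = 107. HB_3(107) = 3^(3 + 1) + 2·3^2 + 2·3 + 2. Bump = 1066. G_2 = 1065.
G_2 = 1065. HB_4(1065) = 4^(4 + 1) + 2·4^2 + 2·4 + 1. Bump = 15686. G_3 = 15685.
G_3 = 15685. HB_5(15685) = 5^(5 + 1) + 2·5^2 + 2·5. Bump = 280020. G_4 = 280019.
G_4 = 280019. HB_6(280019) = 6^(6 + 1) + 2·6^2 + 6 + 5. Bump = 5764911. G_5 = 5764910.

12, 107, 1065, 15685, 280019, 5764910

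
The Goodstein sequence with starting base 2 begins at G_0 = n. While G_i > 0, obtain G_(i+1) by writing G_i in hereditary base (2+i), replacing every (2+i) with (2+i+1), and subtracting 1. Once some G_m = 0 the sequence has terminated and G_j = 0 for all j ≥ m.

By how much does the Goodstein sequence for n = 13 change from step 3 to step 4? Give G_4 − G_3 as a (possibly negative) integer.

264619

[0] 13 ≡ 2^(2 + 1) + 2^2 + 1 (base 2). Lift 3: 109. −1: 108.
[1] 108 ≡ 3^(3 + 1) + 3^3 (base 3). Lift 4: 1280. −1: 1279.
[2] 1279 ≡ 4^(4 + 1) + 3·4^3 + 3·4^2 + 3·4 + 3 (base 4). Lift 5: 16093. −1: 16092.
[3] 16092 ≡ 5^(5 + 1) + 3·5^3 + 3·5^2 + 3·5 + 2 (base 5). Lift 6: 280712. −1: 280711.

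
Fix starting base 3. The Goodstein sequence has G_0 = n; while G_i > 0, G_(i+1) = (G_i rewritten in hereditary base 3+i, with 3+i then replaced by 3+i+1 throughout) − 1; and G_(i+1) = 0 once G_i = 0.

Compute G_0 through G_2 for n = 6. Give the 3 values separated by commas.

i=0: 6 = 2·3 (b=3); 3→4: 2·4 = 8; 8−1 = 7
i=1: 7 = 4 + 3 (b=4); 4→5: 5 + 3 = 8; 8−1 = 7

6, 7, 7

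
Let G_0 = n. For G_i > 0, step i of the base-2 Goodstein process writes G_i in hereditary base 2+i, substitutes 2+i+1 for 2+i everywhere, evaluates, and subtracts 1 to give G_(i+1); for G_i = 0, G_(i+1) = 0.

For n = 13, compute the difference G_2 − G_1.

1171

[0] 13 ≡ 2^(2 + 1) + 2^2 + 1 (base 2). Lift 3: 109. −1: 108.
[1] 108 ≡ 3^(3 + 1) + 3^3 (base 3). Lift 4: 1280. −1: 1279.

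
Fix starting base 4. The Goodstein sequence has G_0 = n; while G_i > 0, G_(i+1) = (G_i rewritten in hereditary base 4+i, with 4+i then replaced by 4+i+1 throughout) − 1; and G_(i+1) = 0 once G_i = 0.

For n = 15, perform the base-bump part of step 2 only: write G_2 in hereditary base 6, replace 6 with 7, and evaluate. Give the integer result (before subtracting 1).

22

G_0 = 15. HB_4(15) = 3·4 + 3. Bump = 18. G_1 = 17.
G_1 = 17. HB_5(17) = 3·5 + 2. Bump = 20. G_2 = 19.
G_2 = 19. HB_6(19) = 3·6 + 1. Bump = 22. G_3 = 21.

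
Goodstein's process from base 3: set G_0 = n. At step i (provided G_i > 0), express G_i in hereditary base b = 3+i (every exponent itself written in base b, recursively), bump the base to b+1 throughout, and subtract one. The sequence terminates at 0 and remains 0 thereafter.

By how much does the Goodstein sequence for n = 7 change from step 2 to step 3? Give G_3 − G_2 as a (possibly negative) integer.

0

base 3: 7 = 2·3 + 1; at 4: 2·4 + 1 = 9; next = 8
base 4: 8 = 2·4; at 5: 2·5 = 10; next = 9
base 5: 9 = 5 + 4; at 6: 6 + 4 = 10; next = 9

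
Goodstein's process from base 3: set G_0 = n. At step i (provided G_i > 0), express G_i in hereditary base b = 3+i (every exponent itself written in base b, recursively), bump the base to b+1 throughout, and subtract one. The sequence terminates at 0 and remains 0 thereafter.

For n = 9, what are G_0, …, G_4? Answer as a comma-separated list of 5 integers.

step 0: 9 = 3^2; sub 4 for 3: 4^2; = 16; G_1 = 16−1 = 15
step 1: 15 = 3·4 + 3; sub 5 for 4: 3·5 + 3; = 18; G_2 = 18−1 = 17
step 2: 17 = 3·5 + 2; sub 6 for 5: 3·6 + 2; = 20; G_3 = 20−1 = 19
step 3: 19 = 3·6 + 1; sub 7 for 6: 3·7 + 1; = 22; G_4 = 22−1 = 21

9, 15, 17, 19, 21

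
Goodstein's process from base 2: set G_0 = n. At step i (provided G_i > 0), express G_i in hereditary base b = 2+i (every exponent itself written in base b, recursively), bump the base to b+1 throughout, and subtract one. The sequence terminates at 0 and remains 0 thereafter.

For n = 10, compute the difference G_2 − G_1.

(0) 10|_2 = 2^(2 + 1) + 2 ↦ 3^(3 + 1) + 3|_3 = 84 ⇒ 83
(1) 83|_3 = 3^(3 + 1) + 2 ↦ 4^(4 + 1) + 2|_4 = 1026 ⇒ 1025

942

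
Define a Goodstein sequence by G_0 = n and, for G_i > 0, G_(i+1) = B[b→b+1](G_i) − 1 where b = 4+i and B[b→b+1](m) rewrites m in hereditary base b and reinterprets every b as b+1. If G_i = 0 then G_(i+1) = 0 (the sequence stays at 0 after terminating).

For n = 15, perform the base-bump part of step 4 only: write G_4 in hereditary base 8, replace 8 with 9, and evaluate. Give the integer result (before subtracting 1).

25

(0) 15|_4 = 3·4 + 3 ↦ 3·5 + 3|_5 = 18 ⇒ 17
(1) 17|_5 = 3·5 + 2 ↦ 3·6 + 2|_6 = 20 ⇒ 19
(2) 19|_6 = 3·6 + 1 ↦ 3·7 + 1|_7 = 22 ⇒ 21
(3) 21|_7 = 3·7 ↦ 3·8|_8 = 24 ⇒ 23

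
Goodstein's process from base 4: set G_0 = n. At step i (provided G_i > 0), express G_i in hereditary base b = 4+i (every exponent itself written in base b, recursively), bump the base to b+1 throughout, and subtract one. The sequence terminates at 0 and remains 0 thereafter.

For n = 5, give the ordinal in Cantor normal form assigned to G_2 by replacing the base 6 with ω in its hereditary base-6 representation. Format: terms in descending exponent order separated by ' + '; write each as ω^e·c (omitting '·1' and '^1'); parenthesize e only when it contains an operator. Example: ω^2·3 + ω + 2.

G_0 = 5. HB_4(5) = 4 + 1. Bump = 6. G_1 = 5.
G_1 = 5. HB_5(5) = 5. Bump = 6. G_2 = 5.
G_2 = 5. HB_6(5) = 5. Bump = 5. G_3 = 4.

5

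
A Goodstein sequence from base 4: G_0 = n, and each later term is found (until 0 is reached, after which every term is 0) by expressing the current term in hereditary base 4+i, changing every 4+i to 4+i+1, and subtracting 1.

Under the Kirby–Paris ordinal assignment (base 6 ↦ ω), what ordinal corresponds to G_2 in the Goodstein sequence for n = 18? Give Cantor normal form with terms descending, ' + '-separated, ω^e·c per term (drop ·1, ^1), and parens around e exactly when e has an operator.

ω^2

step 0: 18 = 4^2 + 2; sub 5 for 4: 5^2 + 2; = 27; G_1 = 27−1 = 26
step 1: 26 = 5^2 + 1; sub 6 for 5: 6^2 + 1; = 37; G_2 = 37−1 = 36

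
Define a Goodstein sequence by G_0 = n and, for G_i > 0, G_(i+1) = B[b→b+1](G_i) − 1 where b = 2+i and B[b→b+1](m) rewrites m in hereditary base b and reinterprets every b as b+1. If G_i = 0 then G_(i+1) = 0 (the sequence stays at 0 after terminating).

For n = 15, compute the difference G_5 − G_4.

6261751

15 —HB2→ 2^(2 + 1) + 2^2 + 2 + 1 —bump→ 3^(3 + 1) + 3^3 + 3 + 1 = 112 —(−1)→ 111
111 —HB3→ 3^(3 + 1) + 3^3 + 3 —bump→ 4^(4 + 1) + 4^4 + 4 = 1284 —(−1)→ 1283
1283 —HB4→ 4^(4 + 1) + 4^4 + 3 —bump→ 5^(5 + 1) + 5^5 + 3 = 18753 —(−1)→ 18752
18752 —HB5→ 5^(5 + 1) + 5^5 + 2 —bump→ 6^(6 + 1) + 6^6 + 2 = 326594 —(−1)→ 326593
326593 —HB6→ 6^(6 + 1) + 6^6 + 1 —bump→ 7^(7 + 1) + 7^7 + 1 = 6588345 —(−1)→ 6588344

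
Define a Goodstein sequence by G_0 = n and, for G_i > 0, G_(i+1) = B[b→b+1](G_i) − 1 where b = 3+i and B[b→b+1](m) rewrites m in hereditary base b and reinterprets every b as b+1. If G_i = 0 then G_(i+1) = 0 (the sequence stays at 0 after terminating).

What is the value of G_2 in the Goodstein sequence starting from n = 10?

i=0: 10 = 3^2 + 1 (b=3); 3→4: 4^2 + 1 = 17; 17−1 = 16
i=1: 16 = 4^2 (b=4); 4→5: 5^2 = 25; 25−1 = 24

24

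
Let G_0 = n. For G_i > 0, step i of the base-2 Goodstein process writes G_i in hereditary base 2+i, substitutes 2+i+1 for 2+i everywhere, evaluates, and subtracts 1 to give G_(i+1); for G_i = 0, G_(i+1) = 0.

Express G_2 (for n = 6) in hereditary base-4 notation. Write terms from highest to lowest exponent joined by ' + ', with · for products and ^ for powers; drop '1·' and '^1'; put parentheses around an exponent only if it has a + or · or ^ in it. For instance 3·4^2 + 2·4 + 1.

G_0 = 6. HB_2(6) = 2^2 + 2. Bump = 30. G_1 = 29.
G_1 = 29. HB_3(29) = 3^3 + 2. Bump = 258. G_2 = 257.
G_2 = 257. HB_4(257) = 4^4 + 1. Bump = 3126. G_3 = 3125.

4^4 + 1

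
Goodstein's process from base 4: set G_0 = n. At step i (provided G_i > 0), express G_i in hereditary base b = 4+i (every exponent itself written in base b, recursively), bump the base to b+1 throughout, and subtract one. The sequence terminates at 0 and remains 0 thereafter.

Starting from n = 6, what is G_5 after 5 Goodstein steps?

[0] 6 ≡ 4 + 2 (base 4). Lift 5: 7. −1: 6.
[1] 6 ≡ 5 + 1 (base 5). Lift 6: 7. −1: 6.
[2] 6 ≡ 6 (base 6). Lift 7: 7. −1: 6.
[3] 6 ≡ 6 (base 7). Lift 8: 6. −1: 5.
[4] 5 ≡ 5 (base 8). Lift 9: 5. −1: 4.
[5] 4 ≡ 4 (base 9). Lift 10: 4. −1: 3.

4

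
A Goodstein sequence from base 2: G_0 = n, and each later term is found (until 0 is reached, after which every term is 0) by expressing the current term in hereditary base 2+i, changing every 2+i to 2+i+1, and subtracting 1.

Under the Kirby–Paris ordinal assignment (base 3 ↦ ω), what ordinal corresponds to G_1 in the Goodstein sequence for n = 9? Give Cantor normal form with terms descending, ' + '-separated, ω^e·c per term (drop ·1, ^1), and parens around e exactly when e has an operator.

G_0 = 9. HB_2(9) = 2^(2 + 1) + 1. Bump = 82. G_1 = 81.
G_1 = 81. HB_3(81) = 3^(3 + 1). Bump = 1024. G_2 = 1023.

ω^(ω + 1)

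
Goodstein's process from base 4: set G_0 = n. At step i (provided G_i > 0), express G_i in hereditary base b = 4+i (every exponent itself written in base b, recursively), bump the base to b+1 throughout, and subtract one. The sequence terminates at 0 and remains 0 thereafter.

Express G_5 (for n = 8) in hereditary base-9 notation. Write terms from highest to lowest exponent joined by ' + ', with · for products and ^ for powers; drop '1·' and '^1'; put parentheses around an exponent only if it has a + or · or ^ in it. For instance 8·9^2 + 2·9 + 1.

G_0 = 8. HB_4(8) = 2·4. Bump = 10. G_1 = 9.
G_1 = 9. HB_5(9) = 5 + 4. Bump = 10. G_2 = 9.
G_2 = 9. HB_6(9) = 6 + 3. Bump = 10. G_3 = 9.
G_3 = 9. HB_7(9) = 7 + 2. Bump = 10. G_4 = 9.
G_4 = 9. HB_8(9) = 8 + 1. Bump = 10. G_5 = 9.

9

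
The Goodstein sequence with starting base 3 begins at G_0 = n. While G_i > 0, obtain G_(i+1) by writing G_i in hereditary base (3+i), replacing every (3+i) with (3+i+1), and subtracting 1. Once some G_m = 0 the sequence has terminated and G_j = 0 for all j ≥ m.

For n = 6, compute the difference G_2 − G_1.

0

6 —HB3→ 2·3 —bump→ 2·4 = 8 —(−1)→ 7
7 —HB4→ 4 + 3 —bump→ 5 + 3 = 8 —(−1)→ 7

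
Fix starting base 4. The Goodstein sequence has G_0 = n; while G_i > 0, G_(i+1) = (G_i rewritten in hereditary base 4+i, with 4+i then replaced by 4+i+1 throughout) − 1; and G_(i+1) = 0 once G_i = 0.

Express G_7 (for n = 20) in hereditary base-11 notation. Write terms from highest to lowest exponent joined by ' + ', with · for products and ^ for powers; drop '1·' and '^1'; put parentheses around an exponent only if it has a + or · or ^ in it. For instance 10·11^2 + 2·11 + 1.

9·11 + 8

step 0: 20 = 4^2 + 4; sub 5 for 4: 5^2 + 5; = 30; G_1 = 30−1 = 29
step 1: 29 = 5^2 + 4; sub 6 for 5: 6^2 + 4; = 40; G_2 = 40−1 = 39
step 2: 39 = 6^2 + 3; sub 7 for 6: 7^2 + 3; = 52; G_3 = 52−1 = 51
step 3: 51 = 7^2 + 2; sub 8 for 7: 8^2 + 2; = 66; G_4 = 66−1 = 65
step 4: 65 = 8^2 + 1; sub 9 for 8: 9^2 + 1; = 82; G_5 = 82−1 = 81
step 5: 81 = 9^2; sub 10 for 9: 10^2; = 100; G_6 = 100−1 = 99
step 6: 99 = 9·10 + 9; sub 11 for 10: 9·11 + 9; = 108; G_7 = 108−1 = 107
step 7: 107 = 9·11 + 8; sub 12 for 11: 9·12 + 8; = 116; G_8 = 116−1 = 115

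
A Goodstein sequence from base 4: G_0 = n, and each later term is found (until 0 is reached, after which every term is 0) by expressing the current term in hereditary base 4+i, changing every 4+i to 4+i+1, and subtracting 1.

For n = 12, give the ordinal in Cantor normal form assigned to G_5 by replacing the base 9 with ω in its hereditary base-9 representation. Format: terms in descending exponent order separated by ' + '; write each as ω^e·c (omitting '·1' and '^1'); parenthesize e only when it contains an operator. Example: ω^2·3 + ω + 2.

(0) 12|_4 = 3·4 ↦ 3·5|_5 = 15 ⇒ 14
(1) 14|_5 = 2·5 + 4 ↦ 2·6 + 4|_6 = 16 ⇒ 15
(2) 15|_6 = 2·6 + 3 ↦ 2·7 + 3|_7 = 17 ⇒ 16
(3) 16|_7 = 2·7 + 2 ↦ 2·8 + 2|_8 = 18 ⇒ 17
(4) 17|_8 = 2·8 + 1 ↦ 2·9 + 1|_9 = 19 ⇒ 18

ω·2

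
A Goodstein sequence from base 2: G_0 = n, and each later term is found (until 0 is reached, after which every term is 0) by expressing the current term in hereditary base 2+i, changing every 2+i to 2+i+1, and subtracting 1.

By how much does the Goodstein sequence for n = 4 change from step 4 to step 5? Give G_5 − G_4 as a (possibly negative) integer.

[0] 4 ≡ 2^2 (base 2). Lift 3: 27. −1: 26.
[1] 26 ≡ 2·3^2 + 2·3 + 2 (base 3). Lift 4: 42. −1: 41.
[2] 41 ≡ 2·4^2 + 2·4 + 1 (base 4). Lift 5: 61. −1: 60.
[3] 60 ≡ 2·5^2 + 2·5 (base 5). Lift 6: 84. −1: 83.
[4] 83 ≡ 2·6^2 + 6 + 5 (base 6). Lift 7: 110. −1: 109.

26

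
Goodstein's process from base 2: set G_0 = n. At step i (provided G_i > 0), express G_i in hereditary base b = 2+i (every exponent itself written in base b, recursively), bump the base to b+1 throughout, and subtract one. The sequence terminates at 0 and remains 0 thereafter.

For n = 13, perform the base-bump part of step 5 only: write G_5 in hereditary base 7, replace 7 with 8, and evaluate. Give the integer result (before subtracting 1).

i=0: 13 = 2^(2 + 1) + 2^2 + 1 (b=2); 2→3: 3^(3 + 1) + 3^3 + 1 = 109; 109−1 = 108
i=1: 108 = 3^(3 + 1) + 3^3 (b=3); 3→4: 4^(4 + 1) + 4^4 = 1280; 1280−1 = 1279
i=2: 1279 = 4^(4 + 1) + 3·4^3 + 3·4^2 + 3·4 + 3 (b=4); 4→5: 5^(5 + 1) + 3·5^3 + 3·5^2 + 3·5 + 3 = 16093; 16093−1 = 16092
i=3: 16092 = 5^(5 + 1) + 3·5^3 + 3·5^2 + 3·5 + 2 (b=5); 5→6: 6^(6 + 1) + 3·6^3 + 3·6^2 + 3·6 + 2 = 280712; 280712−1 = 280711
i=4: 280711 = 6^(6 + 1) + 3·6^3 + 3·6^2 + 3·6 + 1 (b=6); 6→7: 7^(7 + 1) + 3·7^3 + 3·7^2 + 3·7 + 1 = 5765999; 5765999−1 = 5765998
i=5: 5765998 = 7^(7 + 1) + 3·7^3 + 3·7^2 + 3·7 (b=7); 7→8: 8^(8 + 1) + 3·8^3 + 3·8^2 + 3·8 = 134219480; 134219480−1 = 134219479

134219480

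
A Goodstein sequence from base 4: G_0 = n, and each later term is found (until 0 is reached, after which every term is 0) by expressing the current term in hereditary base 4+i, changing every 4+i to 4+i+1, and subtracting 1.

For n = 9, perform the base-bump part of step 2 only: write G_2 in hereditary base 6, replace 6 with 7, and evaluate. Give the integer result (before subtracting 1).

9 —HB4→ 2·4 + 1 —bump→ 2·5 + 1 = 11 —(−1)→ 10
10 —HB5→ 2·5 —bump→ 2·6 = 12 —(−1)→ 11

12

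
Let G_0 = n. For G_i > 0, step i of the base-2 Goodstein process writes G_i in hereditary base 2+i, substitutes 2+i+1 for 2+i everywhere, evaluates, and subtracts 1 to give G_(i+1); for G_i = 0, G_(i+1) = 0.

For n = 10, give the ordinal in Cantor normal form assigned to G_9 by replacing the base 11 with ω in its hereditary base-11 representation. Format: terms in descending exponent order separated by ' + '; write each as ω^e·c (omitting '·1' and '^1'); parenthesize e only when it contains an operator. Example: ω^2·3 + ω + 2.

ω^ω·5 + ω^5·5 + ω^4·5 + ω^3·5 + ω^2·5 + ω·5

step 0: 10 = 2^(2 + 1) + 2; sub 3 for 2: 3^(3 + 1) + 3; = 84; G_1 = 84−1 = 83
step 1: 83 = 3^(3 + 1) + 2; sub 4 for 3: 4^(4 + 1) + 2; = 1026; G_2 = 1026−1 = 1025
step 2: 1025 = 4^(4 + 1) + 1; sub 5 for 4: 5^(5 + 1) + 1; = 15626; G_3 = 15626−1 = 15625
step 3: 15625 = 5^(5 + 1); sub 6 for 5: 6^(6 + 1); = 279936; G_4 = 279936−1 = 279935
step 4: 279935 = 5·6^6 + 5·6^5 + 5·6^4 + 5·6^3 + 5·6^2 + 5·6 + 5; sub 7 for 6: 5·7^7 + 5·7^5 + 5·7^4 + 5·7^3 + 5·7^2 + 5·7 + 5; = 4215755; G_5 = 4215755−1 = 4215754
step 5: 4215754 = 5·7^7 + 5·7^5 + 5·7^4 + 5·7^3 + 5·7^2 + 5·7 + 4; sub 8 for 7: 5·8^8 + 5·8^5 + 5·8^4 + 5·8^3 + 5·8^2 + 5·8 + 4; = 84073324; G_6 = 84073324−1 = 84073323
step 6: 84073323 = 5·8^8 + 5·8^5 + 5·8^4 + 5·8^3 + 5·8^2 + 5·8 + 3; sub 9 for 8: 5·9^9 + 5·9^5 + 5·9^4 + 5·9^3 + 5·9^2 + 5·9 + 3; = 1937434593; G_7 = 1937434593−1 = 1937434592
step 7: 1937434592 = 5·9^9 + 5·9^5 + 5·9^4 + 5·9^3 + 5·9^2 + 5·9 + 2; sub 10 for 9: 5·10^10 + 5·10^5 + 5·10^4 + 5·10^3 + 5·10^2 + 5·10 + 2; = 50000555552; G_8 = 50000555552−1 = 50000555551
step 8: 50000555551 = 5·10^10 + 5·10^5 + 5·10^4 + 5·10^3 + 5·10^2 + 5·10 + 1; sub 11 for 10: 5·11^11 + 5·11^5 + 5·11^4 + 5·11^3 + 5·11^2 + 5·11 + 1; = 1426559238831; G_9 = 1426559238831−1 = 1426559238830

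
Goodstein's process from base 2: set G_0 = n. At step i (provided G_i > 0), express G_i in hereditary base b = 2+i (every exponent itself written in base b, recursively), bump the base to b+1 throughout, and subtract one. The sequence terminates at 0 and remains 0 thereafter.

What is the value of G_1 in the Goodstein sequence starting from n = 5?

27

step 0: 5 = 2^2 + 1; sub 3 for 2: 3^3 + 1; = 28; G_1 = 28−1 = 27
step 1: 27 = 3^3; sub 4 for 3: 4^4; = 256; G_2 = 256−1 = 255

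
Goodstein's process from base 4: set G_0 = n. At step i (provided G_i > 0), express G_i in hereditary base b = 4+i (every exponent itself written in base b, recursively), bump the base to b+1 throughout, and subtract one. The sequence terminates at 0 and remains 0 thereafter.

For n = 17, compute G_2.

35

i=0: 17 = 4^2 + 1 (b=4); 4→5: 5^2 + 1 = 26; 26−1 = 25
i=1: 25 = 5^2 (b=5); 5→6: 6^2 = 36; 36−1 = 35
i=2: 35 = 5·6 + 5 (b=6); 6→7: 5·7 + 5 = 40; 40−1 = 39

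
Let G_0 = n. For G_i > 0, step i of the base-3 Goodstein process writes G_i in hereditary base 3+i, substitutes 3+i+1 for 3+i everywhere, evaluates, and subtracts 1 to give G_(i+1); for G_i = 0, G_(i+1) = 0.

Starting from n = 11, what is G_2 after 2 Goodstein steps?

25

base 3: 11 = 3^2 + 2; at 4: 4^2 + 2 = 18; next = 17
base 4: 17 = 4^2 + 1; at 5: 5^2 + 1 = 26; next = 25
base 5: 25 = 5^2; at 6: 6^2 = 36; next = 35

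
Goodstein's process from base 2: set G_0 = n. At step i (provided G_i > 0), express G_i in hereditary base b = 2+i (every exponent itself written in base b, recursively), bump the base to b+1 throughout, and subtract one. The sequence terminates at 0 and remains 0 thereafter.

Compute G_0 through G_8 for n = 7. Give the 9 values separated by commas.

G_0=7  [base 2] 2^2 + 2 + 1  →[2↦3]→  3^3 + 3 + 1 = 31  −1 ⇒ G_1=30
G_1=30  [base 3] 3^3 + 3  →[3↦4]→  4^4 + 4 = 260  −1 ⇒ G_2=259
G_2=259  [base 4] 4^4 + 3  →[4↦5]→  5^5 + 3 = 3128  −1 ⇒ G_3=3127
G_3=3127  [base 5] 5^5 + 2  →[5↦6]→  6^6 + 2 = 46658  −1 ⇒ G_4=46657
G_4=46657  [base 6] 6^6 + 1  →[6↦7]→  7^7 + 1 = 823544  −1 ⇒ G_5=823543
G_5=823543  [base 7] 7^7  →[7↦8]→  8^8 = 16777216  −1 ⇒ G_6=16777215
G_6=16777215  [base 8] 7·8^7 + 7·8^6 + 7·8^5 + 7·8^4 + 7·8^3 + 7·8^2 + 7·8 + 7  →[8↦9]→  7·9^7 + 7·9^6 + 7·9^5 + 7·9^4 + 7·9^3 + 7·9^2 + 7·9 + 7 = 37665880  −1 ⇒ G_7=37665879
G_7=37665879  [base 9] 7·9^7 + 7·9^6 + 7·9^5 + 7·9^4 + 7·9^3 + 7·9^2 + 7·9 + 6  →[9↦10]→  7·10^7 + 7·10^6 + 7·10^5 + 7·10^4 + 7·10^3 + 7·10^2 + 7·10 + 6 = 77777776  −1 ⇒ G_8=77777775

7, 30, 259, 3127, 46657, 823543, 16777215, 37665879, 77777775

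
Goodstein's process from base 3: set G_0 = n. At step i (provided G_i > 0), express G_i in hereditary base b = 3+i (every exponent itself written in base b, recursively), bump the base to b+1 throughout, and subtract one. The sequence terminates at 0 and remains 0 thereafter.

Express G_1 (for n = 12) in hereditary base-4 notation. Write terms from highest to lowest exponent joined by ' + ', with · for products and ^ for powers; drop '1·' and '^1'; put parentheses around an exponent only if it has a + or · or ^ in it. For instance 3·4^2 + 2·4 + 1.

G_0 = 12. HB_3(12) = 3^2 + 3. Bump = 20. G_1 = 19.
G_1 = 19. HB_4(19) = 4^2 + 3. Bump = 28. G_2 = 27.

4^2 + 3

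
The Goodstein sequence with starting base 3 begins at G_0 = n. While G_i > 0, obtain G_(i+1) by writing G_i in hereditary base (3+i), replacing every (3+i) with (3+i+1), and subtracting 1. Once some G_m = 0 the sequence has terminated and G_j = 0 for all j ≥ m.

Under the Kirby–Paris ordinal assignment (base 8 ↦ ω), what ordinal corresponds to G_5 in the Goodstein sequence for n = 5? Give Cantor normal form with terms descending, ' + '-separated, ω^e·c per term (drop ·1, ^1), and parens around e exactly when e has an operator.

G_0 = 5. HB_3(5) = 3 + 2. Bump = 6. G_1 = 5.
G_1 = 5. HB_4(5) = 4 + 1. Bump = 6. G_2 = 5.
G_2 = 5. HB_5(5) = 5. Bump = 6. G_3 = 5.
G_3 = 5. HB_6(5) = 5. Bump = 5. G_4 = 4.
G_4 = 4. HB_7(4) = 4. Bump = 4. G_5 = 3.

3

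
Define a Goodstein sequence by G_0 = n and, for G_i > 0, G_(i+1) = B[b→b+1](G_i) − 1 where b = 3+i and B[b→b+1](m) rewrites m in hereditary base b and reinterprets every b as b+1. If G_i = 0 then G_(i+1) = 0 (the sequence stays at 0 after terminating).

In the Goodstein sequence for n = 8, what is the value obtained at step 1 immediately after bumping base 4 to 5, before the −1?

8 —HB3→ 2·3 + 2 —bump→ 2·4 + 2 = 10 —(−1)→ 9
9 —HB4→ 2·4 + 1 —bump→ 2·5 + 1 = 11 —(−1)→ 10

11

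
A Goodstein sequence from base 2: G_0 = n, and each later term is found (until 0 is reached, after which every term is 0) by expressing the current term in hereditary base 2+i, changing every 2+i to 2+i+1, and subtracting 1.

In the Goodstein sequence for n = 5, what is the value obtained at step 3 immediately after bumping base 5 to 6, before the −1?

(0) 5|_2 = 2^2 + 1 ↦ 3^3 + 1|_3 = 28 ⇒ 27
(1) 27|_3 = 3^3 ↦ 4^4|_4 = 256 ⇒ 255
(2) 255|_4 = 3·4^3 + 3·4^2 + 3·4 + 3 ↦ 3·5^3 + 3·5^2 + 3·5 + 3|_5 = 468 ⇒ 467

776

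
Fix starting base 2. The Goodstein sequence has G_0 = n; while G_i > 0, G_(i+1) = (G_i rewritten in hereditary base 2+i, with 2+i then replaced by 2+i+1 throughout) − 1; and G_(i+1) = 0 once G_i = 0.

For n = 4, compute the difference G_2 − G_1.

[0] 4 ≡ 2^2 (base 2). Lift 3: 27. −1: 26.
[1] 26 ≡ 2·3^2 + 2·3 + 2 (base 3). Lift 4: 42. −1: 41.

15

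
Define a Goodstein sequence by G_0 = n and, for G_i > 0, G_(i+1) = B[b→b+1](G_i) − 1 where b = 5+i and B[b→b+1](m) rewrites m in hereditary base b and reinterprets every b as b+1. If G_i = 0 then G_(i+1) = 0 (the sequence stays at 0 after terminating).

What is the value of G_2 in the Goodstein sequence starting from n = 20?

25

(0) 20|_5 = 4·5 ↦ 4·6|_6 = 24 ⇒ 23
(1) 23|_6 = 3·6 + 5 ↦ 3·7 + 5|_7 = 26 ⇒ 25
(2) 25|_7 = 3·7 + 4 ↦ 3·8 + 4|_8 = 28 ⇒ 27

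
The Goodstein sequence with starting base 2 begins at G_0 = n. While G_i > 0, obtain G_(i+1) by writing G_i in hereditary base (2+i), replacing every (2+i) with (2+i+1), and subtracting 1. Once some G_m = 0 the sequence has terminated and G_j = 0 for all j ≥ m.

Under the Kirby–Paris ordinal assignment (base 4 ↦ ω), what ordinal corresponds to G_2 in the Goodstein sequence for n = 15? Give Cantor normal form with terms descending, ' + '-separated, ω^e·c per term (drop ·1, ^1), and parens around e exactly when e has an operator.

ω^(ω + 1) + ω^ω + 3

G_0 = 15. HB_2(15) = 2^(2 + 1) + 2^2 + 2 + 1. Bump = 112. G_1 = 111.
G_1 = 111. HB_3(111) = 3^(3 + 1) + 3^3 + 3. Bump = 1284. G_2 = 1283.
G_2 = 1283. HB_4(1283) = 4^(4 + 1) + 4^4 + 3. Bump = 18753. G_3 = 18752.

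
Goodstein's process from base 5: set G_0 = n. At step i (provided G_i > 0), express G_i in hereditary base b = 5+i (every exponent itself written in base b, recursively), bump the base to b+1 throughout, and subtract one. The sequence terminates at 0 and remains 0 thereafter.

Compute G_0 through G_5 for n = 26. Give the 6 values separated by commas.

(0) 26|_5 = 5^2 + 1 ↦ 6^2 + 1|_6 = 37 ⇒ 36
(1) 36|_6 = 6^2 ↦ 7^2|_7 = 49 ⇒ 48
(2) 48|_7 = 6·7 + 6 ↦ 6·8 + 6|_8 = 54 ⇒ 53
(3) 53|_8 = 6·8 + 5 ↦ 6·9 + 5|_9 = 59 ⇒ 58
(4) 58|_9 = 6·9 + 4 ↦ 6·10 + 4|_10 = 64 ⇒ 63

26, 36, 48, 53, 58, 63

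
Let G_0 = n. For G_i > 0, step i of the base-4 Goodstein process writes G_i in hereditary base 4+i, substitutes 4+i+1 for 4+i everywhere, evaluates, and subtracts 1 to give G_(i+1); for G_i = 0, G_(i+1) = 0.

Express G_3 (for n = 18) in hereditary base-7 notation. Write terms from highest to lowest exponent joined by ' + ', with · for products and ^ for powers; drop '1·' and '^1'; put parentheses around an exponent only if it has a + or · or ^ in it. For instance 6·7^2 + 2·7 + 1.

6·7 + 6

G_0=18  [base 4] 4^2 + 2  →[4↦5]→  5^2 + 2 = 27  −1 ⇒ G_1=26
G_1=26  [base 5] 5^2 + 1  →[5↦6]→  6^2 + 1 = 37  −1 ⇒ G_2=36
G_2=36  [base 6] 6^2  →[6↦7]→  7^2 = 49  −1 ⇒ G_3=48
G_3=48  [base 7] 6·7 + 6  →[7↦8]→  6·8 + 6 = 54  −1 ⇒ G_4=53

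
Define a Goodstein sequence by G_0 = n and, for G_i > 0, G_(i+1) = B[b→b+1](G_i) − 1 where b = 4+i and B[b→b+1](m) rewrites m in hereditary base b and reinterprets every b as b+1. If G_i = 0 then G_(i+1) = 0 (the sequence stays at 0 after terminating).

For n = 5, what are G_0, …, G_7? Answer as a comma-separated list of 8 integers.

5, 5, 5, 4, 3, 2, 1, 0

step 0: 5 = 4 + 1; sub 5 for 4: 5 + 1; = 6; G_1 = 6−1 = 5
step 1: 5 = 5; sub 6 for 5: 6; = 6; G_2 = 6−1 = 5
step 2: 5 = 5; sub 7 for 6: 5; = 5; G_3 = 5−1 = 4
step 3: 4 = 4; sub 8 for 7: 4; = 4; G_4 = 4−1 = 3
step 4: 3 = 3; sub 9 for 8: 3; = 3; G_5 = 3−1 = 2
step 5: 2 = 2; sub 10 for 9: 2; = 2; G_6 = 2−1 = 1
step 6: 1 = 1; sub 11 for 10: 1; = 1; G_7 = 1−1 = 0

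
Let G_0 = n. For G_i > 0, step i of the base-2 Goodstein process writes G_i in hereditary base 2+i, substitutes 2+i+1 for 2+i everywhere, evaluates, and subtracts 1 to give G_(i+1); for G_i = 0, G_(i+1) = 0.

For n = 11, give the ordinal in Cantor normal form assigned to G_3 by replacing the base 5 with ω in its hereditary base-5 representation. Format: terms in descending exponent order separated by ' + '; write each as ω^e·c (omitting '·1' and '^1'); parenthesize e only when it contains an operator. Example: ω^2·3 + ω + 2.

[0] 11 ≡ 2^(2 + 1) + 2 + 1 (base 2). Lift 3: 85. −1: 84.
[1] 84 ≡ 3^(3 + 1) + 3 (base 3). Lift 4: 1028. −1: 1027.
[2] 1027 ≡ 4^(4 + 1) + 3 (base 4). Lift 5: 15628. −1: 15627.
[3] 15627 ≡ 5^(5 + 1) + 2 (base 5). Lift 6: 279938. −1: 279937.

ω^(ω + 1) + 2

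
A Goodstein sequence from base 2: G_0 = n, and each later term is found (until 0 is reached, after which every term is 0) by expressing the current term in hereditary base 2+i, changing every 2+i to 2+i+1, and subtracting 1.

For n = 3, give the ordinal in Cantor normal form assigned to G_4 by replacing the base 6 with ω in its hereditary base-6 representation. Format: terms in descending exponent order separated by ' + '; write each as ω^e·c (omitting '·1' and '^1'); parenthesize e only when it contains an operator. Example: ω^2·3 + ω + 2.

1

[0] 3 ≡ 2 + 1 (base 2). Lift 3: 4. −1: 3.
[1] 3 ≡ 3 (base 3). Lift 4: 4. −1: 3.
[2] 3 ≡ 3 (base 4). Lift 5: 3. −1: 2.
[3] 2 ≡ 2 (base 5). Lift 6: 2. −1: 1.
[4] 1 ≡ 1 (base 6). Lift 7: 1. −1: 0.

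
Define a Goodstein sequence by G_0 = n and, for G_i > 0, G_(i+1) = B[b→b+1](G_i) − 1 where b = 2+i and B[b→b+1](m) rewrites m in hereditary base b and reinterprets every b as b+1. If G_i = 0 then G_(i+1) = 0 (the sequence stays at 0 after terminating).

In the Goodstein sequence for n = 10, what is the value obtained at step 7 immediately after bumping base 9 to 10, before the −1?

base 2: 10 = 2^(2 + 1) + 2; at 3: 3^(3 + 1) + 3 = 84; next = 83
base 3: 83 = 3^(3 + 1) + 2; at 4: 4^(4 + 1) + 2 = 1026; next = 1025
base 4: 1025 = 4^(4 + 1) + 1; at 5: 5^(5 + 1) + 1 = 15626; next = 15625
base 5: 15625 = 5^(5 + 1); at 6: 6^(6 + 1) = 279936; next = 279935
base 6: 279935 = 5·6^6 + 5·6^5 + 5·6^4 + 5·6^3 + 5·6^2 + 5·6 + 5; at 7: 5·7^7 + 5·7^5 + 5·7^4 + 5·7^3 + 5·7^2 + 5·7 + 5 = 4215755; next = 4215754
base 7: 4215754 = 5·7^7 + 5·7^5 + 5·7^4 + 5·7^3 + 5·7^2 + 5·7 + 4; at 8: 5·8^8 + 5·8^5 + 5·8^4 + 5·8^3 + 5·8^2 + 5·8 + 4 = 84073324; next = 84073323
base 8: 84073323 = 5·8^8 + 5·8^5 + 5·8^4 + 5·8^3 + 5·8^2 + 5·8 + 3; at 9: 5·9^9 + 5·9^5 + 5·9^4 + 5·9^3 + 5·9^2 + 5·9 + 3 = 1937434593; next = 1937434592
base 9: 1937434592 = 5·9^9 + 5·9^5 + 5·9^4 + 5·9^3 + 5·9^2 + 5·9 + 2; at 10: 5·10^10 + 5·10^5 + 5·10^4 + 5·10^3 + 5·10^2 + 5·10 + 2 = 50000555552; next = 50000555551

50000555552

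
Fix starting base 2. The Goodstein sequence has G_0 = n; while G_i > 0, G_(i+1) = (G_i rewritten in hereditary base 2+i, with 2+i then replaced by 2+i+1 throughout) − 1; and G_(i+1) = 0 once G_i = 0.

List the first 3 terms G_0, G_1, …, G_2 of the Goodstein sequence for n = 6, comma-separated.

i=0: 6 = 2^2 + 2 (b=2); 2→3: 3^3 + 3 = 30; 30−1 = 29
i=1: 29 = 3^3 + 2 (b=3); 3→4: 4^4 + 2 = 258; 258−1 = 257

6, 29, 257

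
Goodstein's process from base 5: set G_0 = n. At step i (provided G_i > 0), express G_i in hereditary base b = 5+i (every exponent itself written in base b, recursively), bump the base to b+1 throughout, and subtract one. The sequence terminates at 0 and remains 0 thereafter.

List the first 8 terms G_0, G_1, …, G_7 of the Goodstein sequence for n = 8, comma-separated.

[0] 8 ≡ 5 + 3 (base 5). Lift 6: 9. −1: 8.
[1] 8 ≡ 6 + 2 (base 6). Lift 7: 9. −1: 8.
[2] 8 ≡ 7 + 1 (base 7). Lift 8: 9. −1: 8.
[3] 8 ≡ 8 (base 8). Lift 9: 9. −1: 8.
[4] 8 ≡ 8 (base 9). Lift 10: 8. −1: 7.
[5] 7 ≡ 7 (base 10). Lift 11: 7. −1: 6.
[6] 6 ≡ 6 (base 11). Lift 12: 6. −1: 5.

8, 8, 8, 8, 8, 7, 6, 5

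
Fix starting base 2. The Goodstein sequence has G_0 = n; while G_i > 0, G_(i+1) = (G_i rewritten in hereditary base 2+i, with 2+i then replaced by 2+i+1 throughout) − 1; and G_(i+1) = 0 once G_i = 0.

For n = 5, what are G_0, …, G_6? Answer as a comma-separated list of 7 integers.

5, 27, 255, 467, 775, 1197, 1751

i=0: 5 = 2^2 + 1 (b=2); 2→3: 3^3 + 1 = 28; 28−1 = 27
i=1: 27 = 3^3 (b=3); 3→4: 4^4 = 256; 256−1 = 255
i=2: 255 = 3·4^3 + 3·4^2 + 3·4 + 3 (b=4); 4→5: 3·5^3 + 3·5^2 + 3·5 + 3 = 468; 468−1 = 467
i=3: 467 = 3·5^3 + 3·5^2 + 3·5 + 2 (b=5); 5→6: 3·6^3 + 3·6^2 + 3·6 + 2 = 776; 776−1 = 775
i=4: 775 = 3·6^3 + 3·6^2 + 3·6 + 1 (b=6); 6→7: 3·7^3 + 3·7^2 + 3·7 + 1 = 1198; 1198−1 = 1197
i=5: 1197 = 3·7^3 + 3·7^2 + 3·7 (b=7); 7→8: 3·8^3 + 3·8^2 + 3·8 = 1752; 1752−1 = 1751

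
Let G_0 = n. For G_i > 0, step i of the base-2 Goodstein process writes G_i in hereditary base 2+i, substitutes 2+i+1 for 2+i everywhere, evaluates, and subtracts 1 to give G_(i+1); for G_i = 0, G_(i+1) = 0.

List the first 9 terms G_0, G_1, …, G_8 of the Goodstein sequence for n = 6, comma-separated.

6, 29, 257, 3125, 46655, 98039, 187243, 332147, 555551

G_0 = 6. HB_2(6) = 2^2 + 2. Bump = 30. G_1 = 29.
G_1 = 29. HB_3(29) = 3^3 + 2. Bump = 258. G_2 = 257.
G_2 = 257. HB_4(257) = 4^4 + 1. Bump = 3126. G_3 = 3125.
G_3 = 3125. HB_5(3125) = 5^5. Bump = 46656. G_4 = 46655.
G_4 = 46655. HB_6(46655) = 5·6^5 + 5·6^4 + 5·6^3 + 5·6^2 + 5·6 + 5. Bump = 98040. G_5 = 98039.
G_5 = 98039. HB_7(98039) = 5·7^5 + 5·7^4 + 5·7^3 + 5·7^2 + 5·7 + 4. Bump = 187244. G_6 = 187243.
G_6 = 187243. HB_8(187243) = 5·8^5 + 5·8^4 + 5·8^3 + 5·8^2 + 5·8 + 3. Bump = 332148. G_7 = 332147.
G_7 = 332147. HB_9(332147) = 5·9^5 + 5·9^4 + 5·9^3 + 5·9^2 + 5·9 + 2. Bump = 555552. G_8 = 555551.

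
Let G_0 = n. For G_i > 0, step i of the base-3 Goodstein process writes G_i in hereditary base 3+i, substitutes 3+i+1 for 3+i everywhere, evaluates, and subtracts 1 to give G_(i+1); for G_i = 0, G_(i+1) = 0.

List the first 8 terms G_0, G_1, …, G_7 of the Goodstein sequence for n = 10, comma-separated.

base 3: 10 = 3^2 + 1; at 4: 4^2 + 1 = 17; next = 16
base 4: 16 = 4^2; at 5: 5^2 = 25; next = 24
base 5: 24 = 4·5 + 4; at 6: 4·6 + 4 = 28; next = 27
base 6: 27 = 4·6 + 3; at 7: 4·7 + 3 = 31; next = 30
base 7: 30 = 4·7 + 2; at 8: 4·8 + 2 = 34; next = 33
base 8: 33 = 4·8 + 1; at 9: 4·9 + 1 = 37; next = 36
base 9: 36 = 4·9; at 10: 4·10 = 40; next = 39

10, 16, 24, 27, 30, 33, 36, 39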